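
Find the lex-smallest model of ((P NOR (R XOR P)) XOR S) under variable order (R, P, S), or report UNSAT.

R=0, P=0, S=0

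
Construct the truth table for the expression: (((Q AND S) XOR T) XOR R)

T | R | S | Q | Output
----------------------
0 | 0 | 0 | 0 | 0
0 | 0 | 0 | 1 | 0
0 | 0 | 1 | 0 | 0
0 | 0 | 1 | 1 | 1
0 | 1 | 0 | 0 | 1
0 | 1 | 0 | 1 | 1
0 | 1 | 1 | 0 | 1
0 | 1 | 1 | 1 | 0
1 | 0 | 0 | 0 | 1
1 | 0 | 0 | 1 | 1
1 | 0 | 1 | 0 | 1
1 | 0 | 1 | 1 | 0
1 | 1 | 0 | 0 | 0
1 | 1 | 0 | 1 | 0
1 | 1 | 1 | 0 | 0
1 | 1 | 1 | 1 | 1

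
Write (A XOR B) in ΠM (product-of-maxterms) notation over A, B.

ΠM(0, 3) = (A OR B) AND (NOT A OR NOT B)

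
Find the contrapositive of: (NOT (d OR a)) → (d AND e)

Contrapositive: NOT (d AND e) → (d OR a)
Note: A statement and its contrapositive are logically equivalent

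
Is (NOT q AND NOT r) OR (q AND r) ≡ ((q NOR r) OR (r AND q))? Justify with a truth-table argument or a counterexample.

Yes, they are equivalent — the two output columns agree on all 4 assignments:
q | r | Expression 1 | Expression 2
-----------------------------------
0 | 0 | 1 | 1
0 | 1 | 0 | 0
1 | 0 | 0 | 0
1 | 1 | 1 | 1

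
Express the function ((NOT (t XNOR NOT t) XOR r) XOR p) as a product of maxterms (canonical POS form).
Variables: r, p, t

ΠM(2, 3, 4, 5) = (r OR NOT p OR t) AND (r OR NOT p OR NOT t) AND (NOT r OR p OR t) AND (NOT r OR p OR NOT t)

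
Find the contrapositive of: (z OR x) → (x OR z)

Contrapositive: NOT (x OR z) → NOT (z OR x)
Note: A statement and its contrapositive are logically equivalent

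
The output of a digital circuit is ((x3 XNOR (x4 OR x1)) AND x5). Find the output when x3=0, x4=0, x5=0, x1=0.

Substituting: ((0 XNOR (0 OR 0)) AND 0)
= 0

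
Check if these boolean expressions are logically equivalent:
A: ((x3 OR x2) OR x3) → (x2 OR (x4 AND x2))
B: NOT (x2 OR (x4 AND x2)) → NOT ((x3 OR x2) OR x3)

Yes, Contrapositive is always equivalent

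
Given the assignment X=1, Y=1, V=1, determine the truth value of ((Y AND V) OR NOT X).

Substituting: ((1 AND 1) OR NOT 1)
= 1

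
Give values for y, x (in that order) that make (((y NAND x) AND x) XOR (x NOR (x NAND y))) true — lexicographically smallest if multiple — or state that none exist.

y=0, x=1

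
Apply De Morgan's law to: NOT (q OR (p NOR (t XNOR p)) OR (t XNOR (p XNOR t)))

NOT q AND NOT (p NOR (t XNOR p)) AND NOT (t XNOR (p XNOR t))
De Morgan's: NOT(OR of terms) = AND of negations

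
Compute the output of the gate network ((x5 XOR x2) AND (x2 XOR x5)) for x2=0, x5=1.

Substituting: ((1 XOR 0) AND (0 XOR 1))
= 1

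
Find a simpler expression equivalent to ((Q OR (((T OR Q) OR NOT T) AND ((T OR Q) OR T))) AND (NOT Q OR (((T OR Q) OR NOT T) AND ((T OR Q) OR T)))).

By distribution ((E OR v) AND (E OR NOT v) = E) then distribution ((E OR v) AND (E OR NOT v) = E):
= (T OR Q)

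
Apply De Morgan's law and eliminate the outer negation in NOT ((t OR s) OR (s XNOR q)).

NOT (t OR s) AND NOT (s XNOR q)
De Morgan's: NOT(OR of terms) = AND of negations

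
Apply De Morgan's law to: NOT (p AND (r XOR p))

NOT p OR NOT (r XOR p)
De Morgan's: NOT(AND of terms) = OR of negations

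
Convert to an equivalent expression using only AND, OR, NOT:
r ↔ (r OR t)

(r AND (r OR t)) OR (NOT r AND NOT (r OR t))
(Biconditional = both true or both false)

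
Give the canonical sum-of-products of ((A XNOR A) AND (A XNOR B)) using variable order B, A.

Σm(0, 3) = (NOT B AND NOT A) OR (B AND A)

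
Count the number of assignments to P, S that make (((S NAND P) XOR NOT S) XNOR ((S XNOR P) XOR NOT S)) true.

Satisfying assignments: (0,0)
Count: 1 out of 4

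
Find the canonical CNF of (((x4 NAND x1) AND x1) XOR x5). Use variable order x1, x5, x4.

(x1 OR x5 OR x4) AND (x1 OR x5 OR NOT x4) AND (NOT x1 OR x5 OR NOT x4) AND (NOT x1 OR NOT x5 OR x4)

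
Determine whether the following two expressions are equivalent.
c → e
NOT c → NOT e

No, Inverse is not equivalent to original (counterexample: c=0, e=1)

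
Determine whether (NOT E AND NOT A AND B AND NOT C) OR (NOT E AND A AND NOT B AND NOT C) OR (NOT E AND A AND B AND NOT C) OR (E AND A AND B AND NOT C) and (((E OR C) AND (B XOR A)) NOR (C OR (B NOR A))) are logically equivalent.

Yes, they are equivalent — the two output columns agree on all 16 assignments:
E | A | B | C | Expression 1 | Expression 2
-------------------------------------------
0 | 0 | 0 | 0 | 0 | 0
0 | 0 | 0 | 1 | 0 | 0
0 | 0 | 1 | 0 | 1 | 1
0 | 0 | 1 | 1 | 0 | 0
0 | 1 | 0 | 0 | 1 | 1
0 | 1 | 0 | 1 | 0 | 0
0 | 1 | 1 | 0 | 1 | 1
0 | 1 | 1 | 1 | 0 | 0
1 | 0 | 0 | 0 | 0 | 0
1 | 0 | 0 | 1 | 0 | 0
1 | 0 | 1 | 0 | 0 | 0
1 | 0 | 1 | 1 | 0 | 0
1 | 1 | 0 | 0 | 0 | 0
1 | 1 | 0 | 1 | 0 | 0
1 | 1 | 1 | 0 | 1 | 1
1 | 1 | 1 | 1 | 0 | 0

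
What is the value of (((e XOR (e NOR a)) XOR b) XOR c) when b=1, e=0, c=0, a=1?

Substituting: (((0 XOR (0 NOR 1)) XOR 1) XOR 0)
= 1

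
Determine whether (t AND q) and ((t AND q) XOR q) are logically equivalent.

No. Counterexample: with t=0, q=1, Expression 1 = 0 but Expression 2 = 1.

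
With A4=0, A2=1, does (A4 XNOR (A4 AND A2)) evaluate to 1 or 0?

Substituting: (0 XNOR (0 AND 1))
= 1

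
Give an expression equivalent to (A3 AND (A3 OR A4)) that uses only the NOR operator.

((A3 NOR A3) NOR (((A3 NOR A4) NOR (A3 NOR A4)) NOR ((A3 NOR A4) NOR (A3 NOR A4))))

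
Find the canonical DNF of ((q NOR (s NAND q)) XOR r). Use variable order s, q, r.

(NOT s AND NOT q AND r) OR (NOT s AND q AND r) OR (s AND NOT q AND r) OR (s AND q AND r)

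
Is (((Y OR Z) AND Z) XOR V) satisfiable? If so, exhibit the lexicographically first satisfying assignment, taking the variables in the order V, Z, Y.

V=0, Z=1, Y=0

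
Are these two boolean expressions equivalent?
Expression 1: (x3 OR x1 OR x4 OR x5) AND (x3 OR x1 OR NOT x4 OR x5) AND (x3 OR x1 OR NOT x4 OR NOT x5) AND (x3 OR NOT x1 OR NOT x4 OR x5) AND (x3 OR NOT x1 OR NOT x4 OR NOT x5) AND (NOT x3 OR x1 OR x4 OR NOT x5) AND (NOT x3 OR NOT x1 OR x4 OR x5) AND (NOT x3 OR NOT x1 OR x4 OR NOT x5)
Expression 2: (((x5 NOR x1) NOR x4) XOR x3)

Yes, they are equivalent — the two output columns agree on all 16 assignments:
x3 | x1 | x4 | x5 | Expression 1 | Expression 2
-----------------------------------------------
0 | 0 | 0 | 0 | 0 | 0
0 | 0 | 0 | 1 | 1 | 1
0 | 0 | 1 | 0 | 0 | 0
0 | 0 | 1 | 1 | 0 | 0
0 | 1 | 0 | 0 | 1 | 1
0 | 1 | 0 | 1 | 1 | 1
0 | 1 | 1 | 0 | 0 | 0
0 | 1 | 1 | 1 | 0 | 0
1 | 0 | 0 | 0 | 1 | 1
1 | 0 | 0 | 1 | 0 | 0
1 | 0 | 1 | 0 | 1 | 1
1 | 0 | 1 | 1 | 1 | 1
1 | 1 | 0 | 0 | 0 | 0
1 | 1 | 0 | 1 | 0 | 0
1 | 1 | 1 | 0 | 1 | 1
1 | 1 | 1 | 1 | 1 | 1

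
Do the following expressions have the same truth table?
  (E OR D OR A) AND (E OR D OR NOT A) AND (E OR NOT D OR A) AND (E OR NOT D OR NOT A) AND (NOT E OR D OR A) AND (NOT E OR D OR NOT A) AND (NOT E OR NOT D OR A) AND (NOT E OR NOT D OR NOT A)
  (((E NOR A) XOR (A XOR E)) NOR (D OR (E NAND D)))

Yes, they are equivalent — the two output columns agree on all 8 assignments:
E | D | A | Expression 1 | Expression 2
---------------------------------------
0 | 0 | 0 | 0 | 0
0 | 0 | 1 | 0 | 0
0 | 1 | 0 | 0 | 0
0 | 1 | 1 | 0 | 0
1 | 0 | 0 | 0 | 0
1 | 0 | 1 | 0 | 0
1 | 1 | 0 | 0 | 0
1 | 1 | 1 | 0 | 0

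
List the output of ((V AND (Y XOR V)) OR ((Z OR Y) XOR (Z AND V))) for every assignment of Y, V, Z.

Y | V | Z | Output
------------------
0 | 0 | 0 | 0
0 | 0 | 1 | 1
0 | 1 | 0 | 1
0 | 1 | 1 | 1
1 | 0 | 0 | 1
1 | 0 | 1 | 1
1 | 1 | 0 | 1
1 | 1 | 1 | 0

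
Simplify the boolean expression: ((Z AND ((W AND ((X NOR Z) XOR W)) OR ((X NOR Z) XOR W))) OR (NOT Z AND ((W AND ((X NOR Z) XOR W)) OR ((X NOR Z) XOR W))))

By distribution ((E AND v) OR (E AND NOT v) = E) then absorption (E OR (E AND v) = E):
= ((X NOR Z) XOR W)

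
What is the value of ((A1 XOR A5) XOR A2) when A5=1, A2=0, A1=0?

Substituting: ((0 XOR 1) XOR 0)
= 1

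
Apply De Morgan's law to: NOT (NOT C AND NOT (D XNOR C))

C OR (D XNOR C)
De Morgan's: NOT(AND of terms) = OR of negations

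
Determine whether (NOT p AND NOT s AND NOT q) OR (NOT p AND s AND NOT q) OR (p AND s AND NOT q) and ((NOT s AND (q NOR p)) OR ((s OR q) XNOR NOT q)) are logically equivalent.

Yes, they are equivalent — the two output columns agree on all 8 assignments:
p | s | q | Expression 1 | Expression 2
---------------------------------------
0 | 0 | 0 | 1 | 1
0 | 0 | 1 | 0 | 0
0 | 1 | 0 | 1 | 1
0 | 1 | 1 | 0 | 0
1 | 0 | 0 | 0 | 0
1 | 0 | 1 | 0 | 0
1 | 1 | 0 | 1 | 1
1 | 1 | 1 | 0 | 0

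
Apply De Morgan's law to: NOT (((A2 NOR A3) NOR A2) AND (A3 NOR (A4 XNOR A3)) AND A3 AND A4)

NOT ((A2 NOR A3) NOR A2) OR NOT (A3 NOR (A4 XNOR A3)) OR NOT A3 OR NOT A4
De Morgan's: NOT(AND of terms) = OR of negations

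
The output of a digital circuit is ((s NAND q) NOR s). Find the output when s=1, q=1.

Substituting: ((1 NAND 1) NOR 1)
= 0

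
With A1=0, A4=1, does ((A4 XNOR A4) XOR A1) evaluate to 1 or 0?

Substituting: ((1 XNOR 1) XOR 0)
= 1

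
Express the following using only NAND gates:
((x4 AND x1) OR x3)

((((x4 NAND x1) NAND (x4 NAND x1)) NAND ((x4 NAND x1) NAND (x4 NAND x1))) NAND (x3 NAND x3))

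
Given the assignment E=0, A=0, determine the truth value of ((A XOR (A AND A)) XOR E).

Substituting: ((0 XOR (0 AND 0)) XOR 0)
= 0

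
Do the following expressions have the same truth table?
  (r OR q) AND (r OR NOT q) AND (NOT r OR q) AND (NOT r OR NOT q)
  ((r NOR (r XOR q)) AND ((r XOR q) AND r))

Yes, they are equivalent — the two output columns agree on all 4 assignments:
r | q | Expression 1 | Expression 2
-----------------------------------
0 | 0 | 0 | 0
0 | 1 | 0 | 0
1 | 0 | 0 | 0
1 | 1 | 0 | 0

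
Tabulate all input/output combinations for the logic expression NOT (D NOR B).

B | D | Output
--------------
0 | 0 | 0
0 | 1 | 1
1 | 0 | 1
1 | 1 | 1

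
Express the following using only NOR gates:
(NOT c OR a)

(((c NOR c) NOR a) NOR ((c NOR c) NOR a))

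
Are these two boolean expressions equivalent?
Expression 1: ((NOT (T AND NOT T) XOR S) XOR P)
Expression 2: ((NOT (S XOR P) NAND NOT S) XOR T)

No. Counterexample: with S=0, P=0, T=0, Expression 1 = 1 but Expression 2 = 0.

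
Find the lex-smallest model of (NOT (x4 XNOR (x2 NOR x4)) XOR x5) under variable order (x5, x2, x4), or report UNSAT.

x5=0, x2=0, x4=0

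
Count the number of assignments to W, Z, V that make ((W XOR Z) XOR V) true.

Satisfying assignments: (0,0,1), (0,1,0), (1,0,0), (1,1,1)
Count: 4 out of 8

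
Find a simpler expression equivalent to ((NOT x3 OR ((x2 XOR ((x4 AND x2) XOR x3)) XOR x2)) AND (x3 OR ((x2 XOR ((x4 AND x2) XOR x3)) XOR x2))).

By distribution ((E OR v) AND (E OR NOT v) = E) then XOR self-cancellation ((E XOR v) XOR v = E):
= ((x4 AND x2) XOR x3)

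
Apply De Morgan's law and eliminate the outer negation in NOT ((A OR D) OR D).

NOT (A OR D) AND NOT D
De Morgan's: NOT(OR of terms) = AND of negations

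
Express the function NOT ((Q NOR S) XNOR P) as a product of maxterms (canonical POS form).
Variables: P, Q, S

ΠM(1, 2, 3, 4) = (P OR Q OR NOT S) AND (P OR NOT Q OR S) AND (P OR NOT Q OR NOT S) AND (NOT P OR Q OR S)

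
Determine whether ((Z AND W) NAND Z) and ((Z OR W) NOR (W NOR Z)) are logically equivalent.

No. Counterexample: with Z=0, W=0, Expression 1 = 1 but Expression 2 = 0.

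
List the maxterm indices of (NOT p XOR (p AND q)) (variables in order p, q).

ΠM(2) = (NOT p OR q)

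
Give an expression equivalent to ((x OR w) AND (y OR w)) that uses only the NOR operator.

((((x NOR w) NOR (x NOR w)) NOR ((x NOR w) NOR (x NOR w))) NOR (((y NOR w) NOR (y NOR w)) NOR ((y NOR w) NOR (y NOR w))))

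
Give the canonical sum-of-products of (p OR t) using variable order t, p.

Σm(1, 2, 3) = (NOT t AND p) OR (t AND NOT p) OR (t AND p)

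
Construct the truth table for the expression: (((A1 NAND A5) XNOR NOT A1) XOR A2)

A2 | A1 | A5 | Output
---------------------
0 | 0 | 0 | 1
0 | 0 | 1 | 1
0 | 1 | 0 | 0
0 | 1 | 1 | 1
1 | 0 | 0 | 0
1 | 0 | 1 | 0
1 | 1 | 0 | 1
1 | 1 | 1 | 0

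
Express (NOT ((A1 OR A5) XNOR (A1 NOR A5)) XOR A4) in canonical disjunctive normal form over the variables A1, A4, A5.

(NOT A1 AND NOT A4 AND NOT A5) OR (NOT A1 AND NOT A4 AND A5) OR (A1 AND NOT A4 AND NOT A5) OR (A1 AND NOT A4 AND A5)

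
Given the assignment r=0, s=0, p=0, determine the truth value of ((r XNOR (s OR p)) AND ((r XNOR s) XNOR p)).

Substituting: ((0 XNOR (0 OR 0)) AND ((0 XNOR 0) XNOR 0))
= 0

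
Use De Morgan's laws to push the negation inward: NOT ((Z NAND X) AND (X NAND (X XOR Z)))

NOT (Z NAND X) OR NOT (X NAND (X XOR Z))
De Morgan's: NOT(AND of terms) = OR of negations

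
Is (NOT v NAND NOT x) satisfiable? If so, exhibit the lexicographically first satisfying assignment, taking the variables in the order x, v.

x=0, v=1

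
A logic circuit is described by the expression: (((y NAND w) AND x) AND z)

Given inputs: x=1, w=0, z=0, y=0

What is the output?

Substituting: (((0 NAND 0) AND 1) AND 0)
= 0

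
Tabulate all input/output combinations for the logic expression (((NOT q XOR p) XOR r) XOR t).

q | p | r | t | Output
----------------------
0 | 0 | 0 | 0 | 1
0 | 0 | 0 | 1 | 0
0 | 0 | 1 | 0 | 0
0 | 0 | 1 | 1 | 1
0 | 1 | 0 | 0 | 0
0 | 1 | 0 | 1 | 1
0 | 1 | 1 | 0 | 1
0 | 1 | 1 | 1 | 0
1 | 0 | 0 | 0 | 0
1 | 0 | 0 | 1 | 1
1 | 0 | 1 | 0 | 1
1 | 0 | 1 | 1 | 0
1 | 1 | 0 | 0 | 1
1 | 1 | 0 | 1 | 0
1 | 1 | 1 | 0 | 0
1 | 1 | 1 | 1 | 1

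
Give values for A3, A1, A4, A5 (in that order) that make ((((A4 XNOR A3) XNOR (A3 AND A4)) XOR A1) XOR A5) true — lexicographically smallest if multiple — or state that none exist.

A3=0, A1=0, A4=0, A5=1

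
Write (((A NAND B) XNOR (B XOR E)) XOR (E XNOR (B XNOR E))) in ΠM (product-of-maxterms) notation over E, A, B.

ΠM(0, 1, 2, 7) = (E OR A OR B) AND (E OR A OR NOT B) AND (E OR NOT A OR B) AND (NOT E OR NOT A OR NOT B)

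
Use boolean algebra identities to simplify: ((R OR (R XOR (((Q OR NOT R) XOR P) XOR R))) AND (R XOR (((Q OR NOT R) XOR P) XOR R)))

By absorption (E AND (E OR v) = E) then XOR self-cancellation ((E XOR v) XOR v = E):
= ((Q OR NOT R) XOR P)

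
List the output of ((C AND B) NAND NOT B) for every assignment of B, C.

B | C | Output
--------------
0 | 0 | 1
0 | 1 | 1
1 | 0 | 1
1 | 1 | 1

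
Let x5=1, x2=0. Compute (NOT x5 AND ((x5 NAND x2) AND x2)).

Substituting: (NOT 1 AND ((1 NAND 0) AND 0))
= 0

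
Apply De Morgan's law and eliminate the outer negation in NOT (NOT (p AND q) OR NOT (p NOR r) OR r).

(p AND q) AND (p NOR r) AND NOT r
De Morgan's: NOT(OR of terms) = AND of negations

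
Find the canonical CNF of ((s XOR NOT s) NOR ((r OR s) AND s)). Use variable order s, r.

(s OR r) AND (s OR NOT r) AND (NOT s OR r) AND (NOT s OR NOT r)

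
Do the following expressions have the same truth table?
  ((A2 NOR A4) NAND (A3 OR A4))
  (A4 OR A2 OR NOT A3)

Yes, they are equivalent — the two output columns agree on all 8 assignments:
A4 | A2 | A3 | Expression 1 | Expression 2
------------------------------------------
0 | 0 | 0 | 1 | 1
0 | 0 | 1 | 0 | 0
0 | 1 | 0 | 1 | 1
0 | 1 | 1 | 1 | 1
1 | 0 | 0 | 1 | 1
1 | 0 | 1 | 1 | 1
1 | 1 | 0 | 1 | 1
1 | 1 | 1 | 1 | 1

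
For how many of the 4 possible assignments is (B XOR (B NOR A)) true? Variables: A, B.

Satisfying assignments: (0,0), (0,1), (1,1)
Count: 3 out of 4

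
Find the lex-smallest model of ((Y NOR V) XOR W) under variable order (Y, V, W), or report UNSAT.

Y=0, V=0, W=0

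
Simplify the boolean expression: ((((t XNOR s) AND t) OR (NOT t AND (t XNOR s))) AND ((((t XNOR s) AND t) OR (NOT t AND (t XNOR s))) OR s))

By absorption (E AND (E OR v) = E) then distribution ((E AND v) OR (E AND NOT v) = E):
= (t XNOR s)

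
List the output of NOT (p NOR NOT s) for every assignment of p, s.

p | s | Output
--------------
0 | 0 | 1
0 | 1 | 0
1 | 0 | 1
1 | 1 | 1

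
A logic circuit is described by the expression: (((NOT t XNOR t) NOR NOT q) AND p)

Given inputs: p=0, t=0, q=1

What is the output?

Substituting: (((NOT 0 XNOR 0) NOR NOT 1) AND 0)
= 0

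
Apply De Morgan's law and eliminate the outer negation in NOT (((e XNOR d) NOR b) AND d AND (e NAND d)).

NOT ((e XNOR d) NOR b) OR NOT d OR NOT (e NAND d)
De Morgan's: NOT(AND of terms) = OR of negations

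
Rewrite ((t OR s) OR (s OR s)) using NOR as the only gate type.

((((t NOR s) NOR (t NOR s)) NOR ((s NOR s) NOR (s NOR s))) NOR (((t NOR s) NOR (t NOR s)) NOR ((s NOR s) NOR (s NOR s))))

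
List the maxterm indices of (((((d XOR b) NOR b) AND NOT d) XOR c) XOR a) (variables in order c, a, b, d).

ΠM(1, 2, 3, 4, 8, 13, 14, 15) = (c OR a OR b OR NOT d) AND (c OR a OR NOT b OR d) AND (c OR a OR NOT b OR NOT d) AND (c OR NOT a OR b OR d) AND (NOT c OR a OR b OR d) AND (NOT c OR NOT a OR b OR NOT d) AND (NOT c OR NOT a OR NOT b OR d) AND (NOT c OR NOT a OR NOT b OR NOT d)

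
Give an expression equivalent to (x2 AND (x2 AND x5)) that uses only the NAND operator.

((x2 NAND ((x2 NAND x5) NAND (x2 NAND x5))) NAND (x2 NAND ((x2 NAND x5) NAND (x2 NAND x5))))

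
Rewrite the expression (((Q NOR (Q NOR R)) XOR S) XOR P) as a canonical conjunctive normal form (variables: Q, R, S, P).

(Q OR R OR S OR P) AND (Q OR R OR NOT S OR NOT P) AND (Q OR NOT R OR S OR NOT P) AND (Q OR NOT R OR NOT S OR P) AND (NOT Q OR R OR S OR P) AND (NOT Q OR R OR NOT S OR NOT P) AND (NOT Q OR NOT R OR S OR P) AND (NOT Q OR NOT R OR NOT S OR NOT P)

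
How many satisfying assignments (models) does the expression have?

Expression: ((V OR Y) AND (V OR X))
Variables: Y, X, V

Satisfying assignments: (0,0,1), (0,1,1), (1,0,1), (1,1,0), (1,1,1)
Count: 5 out of 8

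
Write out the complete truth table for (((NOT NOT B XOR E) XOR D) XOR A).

B | E | D | A | Output
----------------------
0 | 0 | 0 | 0 | 0
0 | 0 | 0 | 1 | 1
0 | 0 | 1 | 0 | 1
0 | 0 | 1 | 1 | 0
0 | 1 | 0 | 0 | 1
0 | 1 | 0 | 1 | 0
0 | 1 | 1 | 0 | 0
0 | 1 | 1 | 1 | 1
1 | 0 | 0 | 0 | 1
1 | 0 | 0 | 1 | 0
1 | 0 | 1 | 0 | 0
1 | 0 | 1 | 1 | 1
1 | 1 | 0 | 0 | 0
1 | 1 | 0 | 1 | 1
1 | 1 | 1 | 0 | 1
1 | 1 | 1 | 1 | 0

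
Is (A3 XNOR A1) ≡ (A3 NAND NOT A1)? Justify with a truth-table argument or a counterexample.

No. Counterexample: with A1=1, A3=0, Expression 1 = 0 but Expression 2 = 1.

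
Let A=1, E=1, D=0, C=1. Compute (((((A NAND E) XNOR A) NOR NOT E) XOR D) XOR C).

Substituting: (((((1 NAND 1) XNOR 1) NOR NOT 1) XOR 0) XOR 1)
= 0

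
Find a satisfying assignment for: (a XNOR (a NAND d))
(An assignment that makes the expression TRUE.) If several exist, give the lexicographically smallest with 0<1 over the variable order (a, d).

a=1, d=0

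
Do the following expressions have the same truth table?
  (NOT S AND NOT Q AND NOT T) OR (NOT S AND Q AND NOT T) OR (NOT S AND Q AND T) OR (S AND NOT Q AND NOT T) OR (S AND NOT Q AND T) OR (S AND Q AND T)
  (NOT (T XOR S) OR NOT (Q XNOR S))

Yes, they are equivalent — the two output columns agree on all 8 assignments:
S | Q | T | Expression 1 | Expression 2
---------------------------------------
0 | 0 | 0 | 1 | 1
0 | 0 | 1 | 0 | 0
0 | 1 | 0 | 1 | 1
0 | 1 | 1 | 1 | 1
1 | 0 | 0 | 1 | 1
1 | 0 | 1 | 1 | 1
1 | 1 | 0 | 0 | 0
1 | 1 | 1 | 1 | 1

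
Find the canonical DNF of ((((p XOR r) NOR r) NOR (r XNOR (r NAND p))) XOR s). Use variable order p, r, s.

(NOT p AND NOT r AND s) OR (NOT p AND r AND s) OR (p AND NOT r AND NOT s) OR (p AND r AND NOT s)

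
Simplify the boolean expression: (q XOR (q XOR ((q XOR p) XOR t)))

By XOR self-cancellation ((E XOR v) XOR v = E):
= ((q XOR p) XOR t)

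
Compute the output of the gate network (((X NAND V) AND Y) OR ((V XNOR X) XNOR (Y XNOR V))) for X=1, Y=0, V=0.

Substituting: (((1 NAND 0) AND 0) OR ((0 XNOR 1) XNOR (0 XNOR 0)))
= 0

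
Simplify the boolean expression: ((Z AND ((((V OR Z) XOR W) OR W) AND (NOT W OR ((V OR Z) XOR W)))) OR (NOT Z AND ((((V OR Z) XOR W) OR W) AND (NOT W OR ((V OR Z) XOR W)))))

By distribution ((E AND v) OR (E AND NOT v) = E) then distribution ((E OR v) AND (E OR NOT v) = E):
= ((V OR Z) XOR W)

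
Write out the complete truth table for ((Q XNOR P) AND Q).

Q | P | Output
--------------
0 | 0 | 0
0 | 1 | 0
1 | 0 | 0
1 | 1 | 1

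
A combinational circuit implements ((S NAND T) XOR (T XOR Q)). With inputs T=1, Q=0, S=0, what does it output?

Substituting: ((0 NAND 1) XOR (1 XOR 0))
= 0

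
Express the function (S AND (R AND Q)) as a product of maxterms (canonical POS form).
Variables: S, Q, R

ΠM(0, 1, 2, 3, 4, 5, 6) = (S OR Q OR R) AND (S OR Q OR NOT R) AND (S OR NOT Q OR R) AND (S OR NOT Q OR NOT R) AND (NOT S OR Q OR R) AND (NOT S OR Q OR NOT R) AND (NOT S OR NOT Q OR R)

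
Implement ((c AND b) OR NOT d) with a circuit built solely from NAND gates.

((((c NAND b) NAND (c NAND b)) NAND ((c NAND b) NAND (c NAND b))) NAND ((d NAND d) NAND (d NAND d)))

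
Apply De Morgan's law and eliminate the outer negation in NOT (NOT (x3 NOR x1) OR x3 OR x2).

(x3 NOR x1) AND NOT x3 AND NOT x2
De Morgan's: NOT(OR of terms) = AND of negations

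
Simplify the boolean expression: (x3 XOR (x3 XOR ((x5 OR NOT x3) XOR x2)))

By XOR self-cancellation ((E XOR v) XOR v = E):
= ((x5 OR NOT x3) XOR x2)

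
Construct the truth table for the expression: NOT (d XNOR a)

d | a | Output
--------------
0 | 0 | 0
0 | 1 | 1
1 | 0 | 1
1 | 1 | 0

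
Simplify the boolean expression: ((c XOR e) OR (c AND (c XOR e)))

By absorption (E OR (E AND v) = E):
= (c XOR e)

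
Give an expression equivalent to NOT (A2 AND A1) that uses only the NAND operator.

(((A2 NAND A1) NAND (A2 NAND A1)) NAND ((A2 NAND A1) NAND (A2 NAND A1)))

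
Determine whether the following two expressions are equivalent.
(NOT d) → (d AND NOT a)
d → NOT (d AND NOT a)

No, Inverse is not equivalent to original (counterexample: d=0, a=0)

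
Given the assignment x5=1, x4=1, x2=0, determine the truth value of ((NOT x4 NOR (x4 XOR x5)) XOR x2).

Substituting: ((NOT 1 NOR (1 XOR 1)) XOR 0)
= 1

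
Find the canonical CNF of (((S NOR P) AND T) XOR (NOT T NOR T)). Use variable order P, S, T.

(P OR S OR T) AND (P OR NOT S OR T) AND (P OR NOT S OR NOT T) AND (NOT P OR S OR T) AND (NOT P OR S OR NOT T) AND (NOT P OR NOT S OR T) AND (NOT P OR NOT S OR NOT T)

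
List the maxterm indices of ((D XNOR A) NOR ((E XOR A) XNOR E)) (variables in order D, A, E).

ΠM(0, 1, 4, 5, 6, 7) = (D OR A OR E) AND (D OR A OR NOT E) AND (NOT D OR A OR E) AND (NOT D OR A OR NOT E) AND (NOT D OR NOT A OR E) AND (NOT D OR NOT A OR NOT E)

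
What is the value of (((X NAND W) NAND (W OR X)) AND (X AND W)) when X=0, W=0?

Substituting: (((0 NAND 0) NAND (0 OR 0)) AND (0 AND 0))
= 0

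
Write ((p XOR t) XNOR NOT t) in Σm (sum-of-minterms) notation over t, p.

Σm(1, 3) = (NOT t AND p) OR (t AND p)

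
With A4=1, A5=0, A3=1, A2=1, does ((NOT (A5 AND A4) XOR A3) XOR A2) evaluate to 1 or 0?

Substituting: ((NOT (0 AND 1) XOR 1) XOR 1)
= 1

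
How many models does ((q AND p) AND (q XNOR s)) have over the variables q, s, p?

Satisfying assignments: (1,1,1)
Count: 1 out of 8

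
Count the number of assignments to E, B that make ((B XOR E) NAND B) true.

Satisfying assignments: (0,0), (1,0), (1,1)
Count: 3 out of 4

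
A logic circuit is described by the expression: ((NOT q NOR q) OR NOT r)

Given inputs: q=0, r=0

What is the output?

Substituting: ((NOT 0 NOR 0) OR NOT 0)
= 1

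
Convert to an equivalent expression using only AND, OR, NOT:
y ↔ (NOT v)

(y AND (NOT v)) OR (NOT y AND v)
(Biconditional = both true or both false)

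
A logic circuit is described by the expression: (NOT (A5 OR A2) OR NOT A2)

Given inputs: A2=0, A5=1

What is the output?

Substituting: (NOT (1 OR 0) OR NOT 0)
= 1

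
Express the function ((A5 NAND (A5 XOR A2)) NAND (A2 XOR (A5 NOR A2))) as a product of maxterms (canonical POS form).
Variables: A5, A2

ΠM(0, 1, 3) = (A5 OR A2) AND (A5 OR NOT A2) AND (NOT A5 OR NOT A2)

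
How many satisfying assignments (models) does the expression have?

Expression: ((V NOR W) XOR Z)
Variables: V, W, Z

Satisfying assignments: (0,0,0), (0,1,1), (1,0,1), (1,1,1)
Count: 4 out of 8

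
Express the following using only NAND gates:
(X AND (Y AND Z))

((X NAND ((Y NAND Z) NAND (Y NAND Z))) NAND (X NAND ((Y NAND Z) NAND (Y NAND Z))))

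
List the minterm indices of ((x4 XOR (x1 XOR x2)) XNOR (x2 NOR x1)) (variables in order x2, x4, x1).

Σm(2, 3, 5, 6) = (NOT x2 AND x4 AND NOT x1) OR (NOT x2 AND x4 AND x1) OR (x2 AND NOT x4 AND x1) OR (x2 AND x4 AND NOT x1)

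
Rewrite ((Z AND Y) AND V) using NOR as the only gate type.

((((Z NOR Z) NOR (Y NOR Y)) NOR ((Z NOR Z) NOR (Y NOR Y))) NOR (V NOR V))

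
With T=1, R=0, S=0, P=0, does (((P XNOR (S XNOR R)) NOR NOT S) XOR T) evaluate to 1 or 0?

Substituting: (((0 XNOR (0 XNOR 0)) NOR NOT 0) XOR 1)
= 1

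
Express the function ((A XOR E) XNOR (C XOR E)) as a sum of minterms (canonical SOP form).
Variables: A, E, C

Σm(0, 2, 5, 7) = (NOT A AND NOT E AND NOT C) OR (NOT A AND E AND NOT C) OR (A AND NOT E AND C) OR (A AND E AND C)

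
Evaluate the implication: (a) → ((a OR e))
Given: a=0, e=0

Antecedent (a) = 0; consequent ((a OR e)) = 0.
0 → 0 = 1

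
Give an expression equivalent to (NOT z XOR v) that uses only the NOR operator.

(((((z NOR z) NOR v) NOR ((z NOR z) NOR v)) NOR (((z NOR z) NOR v) NOR ((z NOR z) NOR v))) NOR (((((z NOR z) NOR (z NOR z)) NOR (v NOR v)) NOR (((z NOR z) NOR (z NOR z)) NOR (v NOR v))) NOR ((((z NOR z) NOR (z NOR z)) NOR (v NOR v)) NOR (((z NOR z) NOR (z NOR z)) NOR (v NOR v)))))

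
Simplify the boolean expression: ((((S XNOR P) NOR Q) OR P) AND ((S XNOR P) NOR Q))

By absorption (E AND (E OR v) = E):
= ((S XNOR P) NOR Q)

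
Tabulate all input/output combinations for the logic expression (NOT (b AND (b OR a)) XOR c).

a | b | c | Output
------------------
0 | 0 | 0 | 1
0 | 0 | 1 | 0
0 | 1 | 0 | 0
0 | 1 | 1 | 1
1 | 0 | 0 | 1
1 | 0 | 1 | 0
1 | 1 | 0 | 0
1 | 1 | 1 | 1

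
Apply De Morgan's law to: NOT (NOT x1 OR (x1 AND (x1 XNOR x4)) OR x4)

x1 AND NOT (x1 AND (x1 XNOR x4)) AND NOT x4
De Morgan's: NOT(OR of terms) = AND of negations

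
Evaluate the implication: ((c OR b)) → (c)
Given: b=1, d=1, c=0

Antecedent ((c OR b)) = 1; consequent (c) = 0.
1 → 0 = 0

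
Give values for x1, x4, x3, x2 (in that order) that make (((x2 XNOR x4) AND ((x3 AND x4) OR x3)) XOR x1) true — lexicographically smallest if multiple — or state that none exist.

x1=0, x4=0, x3=1, x2=0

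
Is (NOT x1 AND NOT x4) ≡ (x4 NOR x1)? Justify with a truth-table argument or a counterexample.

Yes, they are equivalent — the two output columns agree on all 4 assignments:
x1 | x4 | Expression 1 | Expression 2
-------------------------------------
0 | 0 | 1 | 1
0 | 1 | 0 | 0
1 | 0 | 0 | 0
1 | 1 | 0 | 0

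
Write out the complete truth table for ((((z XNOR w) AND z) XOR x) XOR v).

x | z | v | w | Output
----------------------
0 | 0 | 0 | 0 | 0
0 | 0 | 0 | 1 | 0
0 | 0 | 1 | 0 | 1
0 | 0 | 1 | 1 | 1
0 | 1 | 0 | 0 | 0
0 | 1 | 0 | 1 | 1
0 | 1 | 1 | 0 | 1
0 | 1 | 1 | 1 | 0
1 | 0 | 0 | 0 | 1
1 | 0 | 0 | 1 | 1
1 | 0 | 1 | 0 | 0
1 | 0 | 1 | 1 | 0
1 | 1 | 0 | 0 | 1
1 | 1 | 0 | 1 | 0
1 | 1 | 1 | 0 | 0
1 | 1 | 1 | 1 | 1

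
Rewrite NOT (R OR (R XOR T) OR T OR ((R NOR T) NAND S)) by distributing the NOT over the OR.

NOT R AND NOT (R XOR T) AND NOT T AND NOT ((R NOR T) NAND S)
De Morgan's: NOT(OR of terms) = AND of negations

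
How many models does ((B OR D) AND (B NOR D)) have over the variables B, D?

No assignment satisfies the expression.
Count: 0 out of 4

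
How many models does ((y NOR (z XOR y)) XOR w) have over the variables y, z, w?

Satisfying assignments: (0,0,0), (0,1,1), (1,0,1), (1,1,1)
Count: 4 out of 8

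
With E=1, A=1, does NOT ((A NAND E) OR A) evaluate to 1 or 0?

Substituting: NOT ((1 NAND 1) OR 1)
= 0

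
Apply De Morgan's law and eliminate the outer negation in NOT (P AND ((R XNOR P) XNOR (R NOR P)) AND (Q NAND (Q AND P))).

NOT P OR NOT ((R XNOR P) XNOR (R NOR P)) OR NOT (Q NAND (Q AND P))
De Morgan's: NOT(AND of terms) = OR of negations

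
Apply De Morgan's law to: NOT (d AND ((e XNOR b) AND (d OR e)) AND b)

NOT d OR NOT ((e XNOR b) AND (d OR e)) OR NOT b
De Morgan's: NOT(AND of terms) = OR of negations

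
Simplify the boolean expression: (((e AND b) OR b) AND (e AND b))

By absorption (E AND (E OR v) = E):
= (e AND b)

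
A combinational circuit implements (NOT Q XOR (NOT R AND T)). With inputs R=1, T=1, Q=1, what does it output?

Substituting: (NOT 1 XOR (NOT 1 AND 1))
= 0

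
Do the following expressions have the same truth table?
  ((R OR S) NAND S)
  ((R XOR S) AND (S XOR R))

No. Counterexample: with S=0, R=0, Expression 1 = 1 but Expression 2 = 0.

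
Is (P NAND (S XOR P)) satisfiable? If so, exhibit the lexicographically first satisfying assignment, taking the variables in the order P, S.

P=0, S=0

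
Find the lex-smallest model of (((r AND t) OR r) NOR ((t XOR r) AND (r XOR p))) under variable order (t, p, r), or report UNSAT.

t=0, p=0, r=0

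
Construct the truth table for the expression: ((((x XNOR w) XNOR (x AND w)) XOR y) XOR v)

y | x | v | w | Output
----------------------
0 | 0 | 0 | 0 | 0
0 | 0 | 0 | 1 | 1
0 | 0 | 1 | 0 | 1
0 | 0 | 1 | 1 | 0
0 | 1 | 0 | 0 | 1
0 | 1 | 0 | 1 | 1
0 | 1 | 1 | 0 | 0
0 | 1 | 1 | 1 | 0
1 | 0 | 0 | 0 | 1
1 | 0 | 0 | 1 | 0
1 | 0 | 1 | 0 | 0
1 | 0 | 1 | 1 | 1
1 | 1 | 0 | 0 | 0
1 | 1 | 0 | 1 | 0
1 | 1 | 1 | 0 | 1
1 | 1 | 1 | 1 | 1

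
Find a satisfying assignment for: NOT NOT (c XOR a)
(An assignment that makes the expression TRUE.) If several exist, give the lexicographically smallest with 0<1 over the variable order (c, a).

c=0, a=1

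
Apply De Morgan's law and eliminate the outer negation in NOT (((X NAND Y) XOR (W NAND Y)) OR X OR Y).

NOT ((X NAND Y) XOR (W NAND Y)) AND NOT X AND NOT Y
De Morgan's: NOT(OR of terms) = AND of negations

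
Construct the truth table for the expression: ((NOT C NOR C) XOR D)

D | C | Output
--------------
0 | 0 | 0
0 | 1 | 0
1 | 0 | 1
1 | 1 | 1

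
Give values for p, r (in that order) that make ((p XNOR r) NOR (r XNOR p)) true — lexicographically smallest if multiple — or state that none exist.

p=0, r=1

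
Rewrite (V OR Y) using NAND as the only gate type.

((V NAND V) NAND (Y NAND Y))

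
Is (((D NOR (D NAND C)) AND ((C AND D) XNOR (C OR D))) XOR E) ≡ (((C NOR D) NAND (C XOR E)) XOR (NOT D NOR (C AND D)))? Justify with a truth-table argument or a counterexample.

No. Counterexample: with C=0, D=0, E=0, Expression 1 = 0 but Expression 2 = 1.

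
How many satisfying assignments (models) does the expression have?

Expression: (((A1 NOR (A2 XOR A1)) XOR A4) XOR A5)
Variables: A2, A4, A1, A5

Satisfying assignments: (0,0,0,0), (0,0,1,1), (0,1,0,1), (0,1,1,0), (1,0,0,1), (1,0,1,1), (1,1,0,0), (1,1,1,0)
Count: 8 out of 16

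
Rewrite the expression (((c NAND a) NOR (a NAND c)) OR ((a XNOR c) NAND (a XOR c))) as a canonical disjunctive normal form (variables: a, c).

(NOT a AND NOT c) OR (NOT a AND c) OR (a AND NOT c) OR (a AND c)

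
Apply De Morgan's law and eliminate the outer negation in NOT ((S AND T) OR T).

NOT (S AND T) AND NOT T
De Morgan's: NOT(OR of terms) = AND of negations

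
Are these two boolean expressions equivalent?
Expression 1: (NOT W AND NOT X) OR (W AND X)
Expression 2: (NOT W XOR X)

Yes, they are equivalent — the two output columns agree on all 4 assignments:
W | X | Expression 1 | Expression 2
-----------------------------------
0 | 0 | 1 | 1
0 | 1 | 0 | 0
1 | 0 | 0 | 0
1 | 1 | 1 | 1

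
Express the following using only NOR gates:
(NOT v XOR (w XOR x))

(((((v NOR v) NOR ((((w NOR x) NOR (w NOR x)) NOR ((w NOR x) NOR (w NOR x))) NOR ((((w NOR w) NOR (x NOR x)) NOR ((w NOR w) NOR (x NOR x))) NOR (((w NOR w) NOR (x NOR x)) NOR ((w NOR w) NOR (x NOR x)))))) NOR ((v NOR v) NOR ((((w NOR x) NOR (w NOR x)) NOR ((w NOR x) NOR (w NOR x))) NOR ((((w NOR w) NOR (x NOR x)) NOR ((w NOR w) NOR (x NOR x))) NOR (((w NOR w) NOR (x NOR x)) NOR ((w NOR w) NOR (x NOR x))))))) NOR (((v NOR v) NOR ((((w NOR x) NOR (w NOR x)) NOR ((w NOR x) NOR (w NOR x))) NOR ((((w NOR w) NOR (x NOR x)) NOR ((w NOR w) NOR (x NOR x))) NOR (((w NOR w) NOR (x NOR x)) NOR ((w NOR w) NOR (x NOR x)))))) NOR ((v NOR v) NOR ((((w NOR x) NOR (w NOR x)) NOR ((w NOR x) NOR (w NOR x))) NOR ((((w NOR w) NOR (x NOR x)) NOR ((w NOR w) NOR (x NOR x))) NOR (((w NOR w) NOR (x NOR x)) NOR ((w NOR w) NOR (x NOR x)))))))) NOR (((((v NOR v) NOR (v NOR v)) NOR (((((w NOR x) NOR (w NOR x)) NOR ((w NOR x) NOR (w NOR x))) NOR ((((w NOR w) NOR (x NOR x)) NOR ((w NOR w) NOR (x NOR x))) NOR (((w NOR w) NOR (x NOR x)) NOR ((w NOR w) NOR (x NOR x))))) NOR ((((w NOR x) NOR (w NOR x)) NOR ((w NOR x) NOR (w NOR x))) NOR ((((w NOR w) NOR (x NOR x)) NOR ((w NOR w) NOR (x NOR x))) NOR (((w NOR w) NOR (x NOR x)) NOR ((w NOR w) NOR (x NOR x))))))) NOR (((v NOR v) NOR (v NOR v)) NOR (((((w NOR x) NOR (w NOR x)) NOR ((w NOR x) NOR (w NOR x))) NOR ((((w NOR w) NOR (x NOR x)) NOR ((w NOR w) NOR (x NOR x))) NOR (((w NOR w) NOR (x NOR x)) NOR ((w NOR w) NOR (x NOR x))))) NOR ((((w NOR x) NOR (w NOR x)) NOR ((w NOR x) NOR (w NOR x))) NOR ((((w NOR w) NOR (x NOR x)) NOR ((w NOR w) NOR (x NOR x))) NOR (((w NOR w) NOR (x NOR x)) NOR ((w NOR w) NOR (x NOR x)))))))) NOR ((((v NOR v) NOR (v NOR v)) NOR (((((w NOR x) NOR (w NOR x)) NOR ((w NOR x) NOR (w NOR x))) NOR ((((w NOR w) NOR (x NOR x)) NOR ((w NOR w) NOR (x NOR x))) NOR (((w NOR w) NOR (x NOR x)) NOR ((w NOR w) NOR (x NOR x))))) NOR ((((w NOR x) NOR (w NOR x)) NOR ((w NOR x) NOR (w NOR x))) NOR ((((w NOR w) NOR (x NOR x)) NOR ((w NOR w) NOR (x NOR x))) NOR (((w NOR w) NOR (x NOR x)) NOR ((w NOR w) NOR (x NOR x))))))) NOR (((v NOR v) NOR (v NOR v)) NOR (((((w NOR x) NOR (w NOR x)) NOR ((w NOR x) NOR (w NOR x))) NOR ((((w NOR w) NOR (x NOR x)) NOR ((w NOR w) NOR (x NOR x))) NOR (((w NOR w) NOR (x NOR x)) NOR ((w NOR w) NOR (x NOR x))))) NOR ((((w NOR x) NOR (w NOR x)) NOR ((w NOR x) NOR (w NOR x))) NOR ((((w NOR w) NOR (x NOR x)) NOR ((w NOR w) NOR (x NOR x))) NOR (((w NOR w) NOR (x NOR x)) NOR ((w NOR w) NOR (x NOR x))))))))))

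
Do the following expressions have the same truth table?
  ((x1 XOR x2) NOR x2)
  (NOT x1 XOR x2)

No. Counterexample: with x2=1, x1=1, Expression 1 = 0 but Expression 2 = 1.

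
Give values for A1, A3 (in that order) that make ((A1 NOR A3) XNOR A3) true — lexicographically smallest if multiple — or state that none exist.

A1=1, A3=0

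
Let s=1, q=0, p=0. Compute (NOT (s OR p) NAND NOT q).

Substituting: (NOT (1 OR 0) NAND NOT 0)
= 1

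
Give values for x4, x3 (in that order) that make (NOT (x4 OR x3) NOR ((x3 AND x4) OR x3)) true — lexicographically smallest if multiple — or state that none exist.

x4=1, x3=0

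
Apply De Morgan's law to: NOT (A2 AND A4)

NOT A2 OR NOT A4
De Morgan's: NOT(AND of terms) = OR of negations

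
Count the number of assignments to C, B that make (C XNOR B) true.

Satisfying assignments: (0,0), (1,1)
Count: 2 out of 4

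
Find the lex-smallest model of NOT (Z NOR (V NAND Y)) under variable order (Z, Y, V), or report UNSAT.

Z=0, Y=0, V=0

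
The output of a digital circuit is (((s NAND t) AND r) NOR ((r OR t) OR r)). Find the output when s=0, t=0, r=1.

Substituting: (((0 NAND 0) AND 1) NOR ((1 OR 0) OR 1))
= 0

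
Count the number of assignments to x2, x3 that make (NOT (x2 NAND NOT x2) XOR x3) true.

Satisfying assignments: (0,1), (1,1)
Count: 2 out of 4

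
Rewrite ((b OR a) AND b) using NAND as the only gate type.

((((b NAND b) NAND (a NAND a)) NAND b) NAND (((b NAND b) NAND (a NAND a)) NAND b))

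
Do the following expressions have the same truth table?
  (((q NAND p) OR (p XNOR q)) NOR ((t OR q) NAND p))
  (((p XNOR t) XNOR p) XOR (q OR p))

No. Counterexample: with q=0, t=0, p=1, Expression 1 = 0 but Expression 2 = 1.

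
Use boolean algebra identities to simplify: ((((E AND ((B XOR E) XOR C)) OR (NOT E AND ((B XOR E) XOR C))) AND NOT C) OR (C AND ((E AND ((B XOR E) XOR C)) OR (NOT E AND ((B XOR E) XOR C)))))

By distribution ((E AND v) OR (E AND NOT v) = E) then distribution ((E AND v) OR (E AND NOT v) = E):
= ((B XOR E) XOR C)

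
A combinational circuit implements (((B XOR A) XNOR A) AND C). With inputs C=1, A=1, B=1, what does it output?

Substituting: (((1 XOR 1) XNOR 1) AND 1)
= 0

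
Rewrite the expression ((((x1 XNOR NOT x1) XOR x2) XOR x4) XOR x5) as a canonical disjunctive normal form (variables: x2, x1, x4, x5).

(NOT x2 AND NOT x1 AND NOT x4 AND x5) OR (NOT x2 AND NOT x1 AND x4 AND NOT x5) OR (NOT x2 AND x1 AND NOT x4 AND x5) OR (NOT x2 AND x1 AND x4 AND NOT x5) OR (x2 AND NOT x1 AND NOT x4 AND NOT x5) OR (x2 AND NOT x1 AND x4 AND x5) OR (x2 AND x1 AND NOT x4 AND NOT x5) OR (x2 AND x1 AND x4 AND x5)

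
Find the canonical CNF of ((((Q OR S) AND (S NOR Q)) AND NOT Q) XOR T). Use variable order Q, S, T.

(Q OR S OR T) AND (Q OR NOT S OR T) AND (NOT Q OR S OR T) AND (NOT Q OR NOT S OR T)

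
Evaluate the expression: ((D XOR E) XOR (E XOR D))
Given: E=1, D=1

Substituting: ((1 XOR 1) XOR (1 XOR 1))
= 0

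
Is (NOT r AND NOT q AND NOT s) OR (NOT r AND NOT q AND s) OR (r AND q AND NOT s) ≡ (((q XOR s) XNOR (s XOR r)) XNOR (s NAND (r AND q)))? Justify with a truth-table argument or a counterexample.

Yes, they are equivalent — the two output columns agree on all 8 assignments:
r | q | s | Expression 1 | Expression 2
---------------------------------------
0 | 0 | 0 | 1 | 1
0 | 0 | 1 | 1 | 1
0 | 1 | 0 | 0 | 0
0 | 1 | 1 | 0 | 0
1 | 0 | 0 | 0 | 0
1 | 0 | 1 | 0 | 0
1 | 1 | 0 | 1 | 1
1 | 1 | 1 | 0 | 0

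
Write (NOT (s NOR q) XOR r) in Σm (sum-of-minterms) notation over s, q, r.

Σm(1, 2, 4, 6) = (NOT s AND NOT q AND r) OR (NOT s AND q AND NOT r) OR (s AND NOT q AND NOT r) OR (s AND q AND NOT r)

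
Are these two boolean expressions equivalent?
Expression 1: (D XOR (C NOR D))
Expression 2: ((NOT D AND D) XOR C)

No. Counterexample: with C=0, D=0, Expression 1 = 1 but Expression 2 = 0.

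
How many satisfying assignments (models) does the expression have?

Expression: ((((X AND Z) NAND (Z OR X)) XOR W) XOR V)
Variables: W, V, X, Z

Satisfying assignments: (0,0,0,0), (0,0,0,1), (0,0,1,0), (0,1,1,1), (1,0,1,1), (1,1,0,0), (1,1,0,1), (1,1,1,0)
Count: 8 out of 16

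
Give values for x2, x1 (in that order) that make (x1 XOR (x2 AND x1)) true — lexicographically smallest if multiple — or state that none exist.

x2=0, x1=1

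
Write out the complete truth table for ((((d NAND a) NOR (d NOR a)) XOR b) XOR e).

b | e | a | d | Output
----------------------
0 | 0 | 0 | 0 | 0
0 | 0 | 0 | 1 | 0
0 | 0 | 1 | 0 | 0
0 | 0 | 1 | 1 | 1
0 | 1 | 0 | 0 | 1
0 | 1 | 0 | 1 | 1
0 | 1 | 1 | 0 | 1
0 | 1 | 1 | 1 | 0
1 | 0 | 0 | 0 | 1
1 | 0 | 0 | 1 | 1
1 | 0 | 1 | 0 | 1
1 | 0 | 1 | 1 | 0
1 | 1 | 0 | 0 | 0
1 | 1 | 0 | 1 | 0
1 | 1 | 1 | 0 | 0
1 | 1 | 1 | 1 | 1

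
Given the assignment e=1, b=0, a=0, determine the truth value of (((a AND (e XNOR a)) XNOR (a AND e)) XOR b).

Substituting: (((0 AND (1 XNOR 0)) XNOR (0 AND 1)) XOR 0)
= 1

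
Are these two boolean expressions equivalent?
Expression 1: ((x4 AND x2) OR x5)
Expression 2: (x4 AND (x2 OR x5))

No. Counterexample: with x5=1, x2=0, x4=0, Expression 1 = 1 but Expression 2 = 0.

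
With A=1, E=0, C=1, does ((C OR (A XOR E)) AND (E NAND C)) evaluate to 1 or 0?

Substituting: ((1 OR (1 XOR 0)) AND (0 NAND 1))
= 1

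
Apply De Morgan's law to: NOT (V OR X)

NOT V AND NOT X
De Morgan's: NOT(OR of terms) = AND of negations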